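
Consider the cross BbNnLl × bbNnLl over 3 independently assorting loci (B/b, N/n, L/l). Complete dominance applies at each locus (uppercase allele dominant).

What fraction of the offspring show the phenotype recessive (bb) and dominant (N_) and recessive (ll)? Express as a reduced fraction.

P(bb N_ ll) = 3/32

BbNnLl gametes: BNL×1, BNl×1, BnL×1, Bnl×1, bNL×1, bNl×1, bnL×1, bnl×1
bbNnLl gametes: bNL×2, bNl×2, bnL×2, bnl×2
BbNnLl×bbNnLl grid (8·8=64): BbNNLL=2 BbNNLl=4 BbNNll=2 BbNnLL=4 BbNnLl=8 BbNnll=4 BbnnLL=2 BbnnLl=4 Bbnnll=2 bbNNLL=2 bbNNLl=4 bbNNll=2 bbNnLL=4 bbNnLl=8 bbNnll=4 bbnnLL=2 bbnnLl=4 bbnnll=2
bb N_ ll hits 6/64; gcd=2; 6÷2/64÷2 = 3/32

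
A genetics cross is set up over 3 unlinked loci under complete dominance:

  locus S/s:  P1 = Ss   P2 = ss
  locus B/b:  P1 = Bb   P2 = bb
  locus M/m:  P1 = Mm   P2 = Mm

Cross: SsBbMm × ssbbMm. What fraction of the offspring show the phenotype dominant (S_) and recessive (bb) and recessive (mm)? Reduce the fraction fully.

SsBbMm gametes: SBM×1, SBm×1, SbM×1, Sbm×1, sBM×1, sBm×1, sbM×1, sbm×1
ssbbMm gametes: sbM×4, sbm×4
SsBbMm×ssbbMm grid (8·8=64): SsBbMM=4 SsBbMm=8 SsBbmm=4 SsbbMM=4 SsbbMm=8 Ssbbmm=4 ssBbMM=4 ssBbMm=8 ssBbmm=4 ssbbMM=4 ssbbMm=8 ssbbmm=4
S_ bb mm hits 4/64; gcd=4; 4÷4/64÷4 = 1/16

P(S_ bb mm) = 1/16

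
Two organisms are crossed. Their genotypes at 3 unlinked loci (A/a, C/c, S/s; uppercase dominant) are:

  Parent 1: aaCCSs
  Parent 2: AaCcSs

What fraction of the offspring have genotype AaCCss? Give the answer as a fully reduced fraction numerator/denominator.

aaCCSs gametes: aCS×4, aCs×4
AaCcSs gametes: ACS×1, ACs×1, AcS×1, Acs×1, aCS×1, aCs×1, acS×1, acs×1
aaCCSs×AaCcSs grid (8·8=64): AaCCSS=4 AaCCSs=8 AaCCss=4 AaCcSS=4 AaCcSs=8 AaCcss=4 aaCCSS=4 aaCCSs=8 aaCCss=4 aaCcSS=4 aaCcSs=8 aaCcss=4
AaCCss hits 4/64; gcd=4; 4÷4/64÷4 = 1/16

P(AaCCss) = 1/16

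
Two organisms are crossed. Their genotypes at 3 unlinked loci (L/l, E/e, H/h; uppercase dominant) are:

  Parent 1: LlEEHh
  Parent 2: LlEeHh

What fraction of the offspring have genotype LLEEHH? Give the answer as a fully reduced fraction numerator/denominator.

LlEEHh gametes: LEH×2, LEh×2, lEH×2, lEh×2
LlEeHh gametes: LEH×1, LEh×1, LeH×1, Leh×1, lEH×1, lEh×1, leH×1, leh×1
LlEEHh×LlEeHh grid (8·8=64): LLEEHH=2 LLEEHh=4 LLEEhh=2 LLEeHH=2 LLEeHh=4 LLEehh=2 LlEEHH=4 LlEEHh=8 LlEEhh=4 LlEeHH=4 LlEeHh=8 LlEehh=4 llEEHH=2 llEEHh=4 llEEhh=2 llEeHH=2 llEeHh=4 llEehh=2
LLEEHH hits 2/64; gcd=2; 2÷2/64÷2 = 1/32

P(LLEEHH) = 1/32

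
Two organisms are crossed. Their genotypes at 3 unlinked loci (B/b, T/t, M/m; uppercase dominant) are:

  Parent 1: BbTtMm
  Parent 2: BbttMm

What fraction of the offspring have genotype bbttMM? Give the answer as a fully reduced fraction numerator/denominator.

P(bbttMM) = 1/32

BbTtMm gametes: BTM×1, BTm×1, BtM×1, Btm×1, bTM×1, bTm×1, btM×1, btm×1
BbttMm gametes: BtM×2, Btm×2, btM×2, btm×2
BbTtMm×BbttMm grid (8·8=64): BBTtMM=2 BBTtMm=4 BBTtmm=2 BBttMM=2 BBttMm=4 BBttmm=2 BbTtMM=4 BbTtMm=8 BbTtmm=4 BbttMM=4 BbttMm=8 Bbttmm=4 bbTtMM=2 bbTtMm=4 bbTtmm=2 bbttMM=2 bbttMm=4 bbttmm=2
bbttMM hits 2/64; gcd=2; 2÷2/64÷2 = 1/32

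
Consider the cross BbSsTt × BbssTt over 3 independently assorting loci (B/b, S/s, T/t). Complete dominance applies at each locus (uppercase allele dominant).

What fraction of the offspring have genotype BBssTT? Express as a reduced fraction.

BbSsTt gametes: BST×1, BSt×1, BsT×1, Bst×1, bST×1, bSt×1, bsT×1, bst×1
BbssTt gametes: BsT×2, Bst×2, bsT×2, bst×2
BbSsTt×BbssTt grid (8·8=64): BBSsTT=2 BBSsTt=4 BBSstt=2 BBssTT=2 BBssTt=4 BBsstt=2 BbSsTT=4 BbSsTt=8 BbSstt=4 BbssTT=4 BbssTt=8 Bbsstt=4 bbSsTT=2 bbSsTt=4 bbSstt=2 bbssTT=2 bbssTt=4 bbsstt=2
BBssTT hits 2/64; gcd=2; 2÷2/64÷2 = 1/32

P(BBssTT) = 1/32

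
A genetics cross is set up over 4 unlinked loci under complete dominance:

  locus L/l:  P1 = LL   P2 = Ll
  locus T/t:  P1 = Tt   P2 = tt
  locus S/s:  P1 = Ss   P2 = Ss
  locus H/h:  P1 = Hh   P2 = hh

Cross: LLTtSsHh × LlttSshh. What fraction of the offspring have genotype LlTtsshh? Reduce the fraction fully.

LLTtSsHh gametes: LTSH×2, LTSh×2, LTsH×2, LTsh×2, LtSH×2, LtSh×2, LtsH×2, Ltsh×2
LlttSshh gametes: LtSh×4, Ltsh×4, ltSh×4, ltsh×4
LLTtSsHh×LlttSshh grid (16·16=256): LLTtSSHh=8 LLTtSShh=8 LLTtSsHh=16 LLTtSshh=16 LLTtssHh=8 LLTtsshh=8 LLttSSHh=8 LLttSShh=8 LLttSsHh=16 LLttSshh=16 LLttssHh=8 LLttsshh=8 LlTtSSHh=8 LlTtSShh=8 LlTtSsHh=16 LlTtSshh=16 LlTtssHh=8 LlTtsshh=8 LlttSSHh=8 LlttSShh=8 LlttSsHh=16 LlttSshh=16 LlttssHh=8 Llttsshh=8
LlTtsshh hits 8/256; gcd=8; 8÷8/256÷8 = 1/32

P(LlTtsshh) = 1/32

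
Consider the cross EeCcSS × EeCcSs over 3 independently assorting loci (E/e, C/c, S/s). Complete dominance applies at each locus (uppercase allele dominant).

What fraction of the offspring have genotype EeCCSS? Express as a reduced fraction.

EeCcSS gametes: ECS×2, EcS×2, eCS×2, ecS×2
EeCcSs gametes: ECS×1, ECs×1, EcS×1, Ecs×1, eCS×1, eCs×1, ecS×1, ecs×1
EeCcSS×EeCcSs grid (8·8=64): EECCSS=2 EECCSs=2 EECcSS=4 EECcSs=4 EEccSS=2 EEccSs=2 EeCCSS=4 EeCCSs=4 EeCcSS=8 EeCcSs=8 EeccSS=4 EeccSs=4 eeCCSS=2 eeCCSs=2 eeCcSS=4 eeCcSs=4 eeccSS=2 eeccSs=2
EeCCSS hits 4/64; gcd=4; 4÷4/64÷4 = 1/16

P(EeCCSS) = 1/16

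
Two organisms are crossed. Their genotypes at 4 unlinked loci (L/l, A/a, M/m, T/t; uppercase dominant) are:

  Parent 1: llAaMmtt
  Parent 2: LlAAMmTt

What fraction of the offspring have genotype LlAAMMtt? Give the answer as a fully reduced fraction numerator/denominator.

P(LlAAMMtt) = 1/32

llAaMmtt gametes: lAMt×4, lAmt×4, laMt×4, lamt×4
LlAAMmTt gametes: LAMT×2, LAMt×2, LAmT×2, LAmt×2, lAMT×2, lAMt×2, lAmT×2, lAmt×2
llAaMmtt×LlAAMmTt grid (16·16=256): LlAAMMTt=8 LlAAMMtt=8 LlAAMmTt=16 LlAAMmtt=16 LlAAmmTt=8 LlAAmmtt=8 LlAaMMTt=8 LlAaMMtt=8 LlAaMmTt=16 LlAaMmtt=16 LlAammTt=8 LlAammtt=8 llAAMMTt=8 llAAMMtt=8 llAAMmTt=16 llAAMmtt=16 llAAmmTt=8 llAAmmtt=8 llAaMMTt=8 llAaMMtt=8 llAaMmTt=16 llAaMmtt=16 llAammTt=8 llAammtt=8
LlAAMMtt hits 8/256; gcd=8; 8÷8/256÷8 = 1/32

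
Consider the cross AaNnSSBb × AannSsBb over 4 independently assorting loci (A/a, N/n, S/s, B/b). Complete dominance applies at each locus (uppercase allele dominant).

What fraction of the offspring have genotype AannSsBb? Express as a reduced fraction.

P(AannSsBb) = 1/16

AaNnSSBb gametes: ANSB×2, ANSb×2, AnSB×2, AnSb×2, aNSB×2, aNSb×2, anSB×2, anSb×2
AannSsBb gametes: AnSB×2, AnSb×2, AnsB×2, Ansb×2, anSB×2, anSb×2, ansB×2, ansb×2
AaNnSSBb×AannSsBb grid (16·16=256): AANnSSBB=4 AANnSSBb=8 AANnSSbb=4 AANnSsBB=4 AANnSsBb=8 AANnSsbb=4 AAnnSSBB=4 AAnnSSBb=8 AAnnSSbb=4 AAnnSsBB=4 AAnnSsBb=8 AAnnSsbb=4 AaNnSSBB=8 AaNnSSBb=16 AaNnSSbb=8 AaNnSsBB=8 AaNnSsBb=16 AaNnSsbb=8 AannSSBB=8 AannSSBb=16 AannSSbb=8 AannSsBB=8 AannSsBb=16 AannSsbb=8 aaNnSSBB=4 aaNnSSBb=8 aaNnSSbb=4 aaNnSsBB=4 aaNnSsBb=8 aaNnSsbb=4 aannSSBB=4 aannSSBb=8 aannSSbb=4 aannSsBB=4 aannSsBb=8 aannSsbb=4
AannSsBb hits 16/256; gcd=16; 16÷16/256÷16 = 1/16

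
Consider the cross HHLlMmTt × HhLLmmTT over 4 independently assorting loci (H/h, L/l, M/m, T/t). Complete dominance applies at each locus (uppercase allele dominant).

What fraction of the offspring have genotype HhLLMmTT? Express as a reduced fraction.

HHLlMmTt gametes: HLMT×2, HLMt×2, HLmT×2, HLmt×2, HlMT×2, HlMt×2, HlmT×2, Hlmt×2
HhLLmmTT gametes: HLmT×8, hLmT×8
HHLlMmTt×HhLLmmTT grid (16·16=256): HHLLMmTT=16 HHLLMmTt=16 HHLLmmTT=16 HHLLmmTt=16 HHLlMmTT=16 HHLlMmTt=16 HHLlmmTT=16 HHLlmmTt=16 HhLLMmTT=16 HhLLMmTt=16 HhLLmmTT=16 HhLLmmTt=16 HhLlMmTT=16 HhLlMmTt=16 HhLlmmTT=16 HhLlmmTt=16
HhLLMmTT hits 16/256; gcd=16; 16÷16/256÷16 = 1/16

P(HhLLMmTT) = 1/16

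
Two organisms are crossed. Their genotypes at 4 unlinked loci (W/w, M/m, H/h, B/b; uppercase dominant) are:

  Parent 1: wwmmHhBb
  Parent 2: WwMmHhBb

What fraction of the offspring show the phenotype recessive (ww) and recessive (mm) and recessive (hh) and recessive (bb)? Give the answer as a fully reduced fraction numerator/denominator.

wwmmHhBb gametes: wmHB×4, wmHb×4, wmhB×4, wmhb×4
WwMmHhBb gametes: WMHB×1, WMHb×1, WMhB×1, WMhb×1, WmHB×1, WmHb×1, WmhB×1, Wmhb×1, wMHB×1, wMHb×1, wMhB×1, wMhb×1, wmHB×1, wmHb×1, wmhB×1, wmhb×1
wwmmHhBb×WwMmHhBb grid (16·16=256): WwMmHHBB=4 WwMmHHBb=8 WwMmHHbb=4 WwMmHhBB=8 WwMmHhBb=16 WwMmHhbb=8 WwMmhhBB=4 WwMmhhBb=8 WwMmhhbb=4 WwmmHHBB=4 WwmmHHBb=8 WwmmHHbb=4 WwmmHhBB=8 WwmmHhBb=16 WwmmHhbb=8 WwmmhhBB=4 WwmmhhBb=8 Wwmmhhbb=4 wwMmHHBB=4 wwMmHHBb=8 wwMmHHbb=4 wwMmHhBB=8 wwMmHhBb=16 wwMmHhbb=8 wwMmhhBB=4 wwMmhhBb=8 wwMmhhbb=4 wwmmHHBB=4 wwmmHHBb=8 wwmmHHbb=4 wwmmHhBB=8 wwmmHhBb=16 wwmmHhbb=8 wwmmhhBB=4 wwmmhhBb=8 wwmmhhbb=4
ww mm hh bb hits 4/256; gcd=4; 4÷4/256÷4 = 1/64

P(ww mm hh bb) = 1/64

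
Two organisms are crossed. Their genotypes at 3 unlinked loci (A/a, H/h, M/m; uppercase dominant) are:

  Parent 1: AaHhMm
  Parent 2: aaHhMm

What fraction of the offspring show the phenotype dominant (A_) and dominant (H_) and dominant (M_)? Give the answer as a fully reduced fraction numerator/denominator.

P(A_ H_ M_) = 9/32

AaHhMm gametes: AHM×1, AHm×1, AhM×1, Ahm×1, aHM×1, aHm×1, ahM×1, ahm×1
aaHhMm gametes: aHM×2, aHm×2, ahM×2, ahm×2
AaHhMm×aaHhMm grid (8·8=64): AaHHMM=2 AaHHMm=4 AaHHmm=2 AaHhMM=4 AaHhMm=8 AaHhmm=4 AahhMM=2 AahhMm=4 Aahhmm=2 aaHHMM=2 aaHHMm=4 aaHHmm=2 aaHhMM=4 aaHhMm=8 aaHhmm=4 aahhMM=2 aahhMm=4 aahhmm=2
A_ H_ M_ hits 18/64; gcd=2; 18÷2/64÷2 = 9/32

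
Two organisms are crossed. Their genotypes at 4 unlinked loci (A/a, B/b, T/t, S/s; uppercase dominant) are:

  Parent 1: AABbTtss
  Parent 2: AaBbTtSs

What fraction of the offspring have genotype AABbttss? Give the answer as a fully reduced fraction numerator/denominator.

P(AABbttss) = 1/32

AABbTtss gametes: ABTs×4, ABts×4, AbTs×4, Abts×4
AaBbTtSs gametes: ABTS×1, ABTs×1, ABtS×1, ABts×1, AbTS×1, AbTs×1, AbtS×1, Abts×1, aBTS×1, aBTs×1, aBtS×1, aBts×1, abTS×1, abTs×1, abtS×1, abts×1
AABbTtss×AaBbTtSs grid (16·16=256): AABBTTSs=4 AABBTTss=4 AABBTtSs=8 AABBTtss=8 AABBttSs=4 AABBttss=4 AABbTTSs=8 AABbTTss=8 AABbTtSs=16 AABbTtss=16 AABbttSs=8 AABbttss=8 AAbbTTSs=4 AAbbTTss=4 AAbbTtSs=8 AAbbTtss=8 AAbbttSs=4 AAbbttss=4 AaBBTTSs=4 AaBBTTss=4 AaBBTtSs=8 AaBBTtss=8 AaBBttSs=4 AaBBttss=4 AaBbTTSs=8 AaBbTTss=8 AaBbTtSs=16 AaBbTtss=16 AaBbttSs=8 AaBbttss=8 AabbTTSs=4 AabbTTss=4 AabbTtSs=8 AabbTtss=8 AabbttSs=4 Aabbttss=4
AABbttss hits 8/256; gcd=8; 8÷8/256÷8 = 1/32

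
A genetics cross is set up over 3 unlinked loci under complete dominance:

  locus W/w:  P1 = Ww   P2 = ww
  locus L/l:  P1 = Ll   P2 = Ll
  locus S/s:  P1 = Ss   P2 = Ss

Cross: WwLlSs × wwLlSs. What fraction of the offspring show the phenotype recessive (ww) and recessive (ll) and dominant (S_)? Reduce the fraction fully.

WwLlSs gametes: WLS×1, WLs×1, WlS×1, Wls×1, wLS×1, wLs×1, wlS×1, wls×1
wwLlSs gametes: wLS×2, wLs×2, wlS×2, wls×2
WwLlSs×wwLlSs grid (8·8=64): WwLLSS=2 WwLLSs=4 WwLLss=2 WwLlSS=4 WwLlSs=8 WwLlss=4 WwllSS=2 WwllSs=4 Wwllss=2 wwLLSS=2 wwLLSs=4 wwLLss=2 wwLlSS=4 wwLlSs=8 wwLlss=4 wwllSS=2 wwllSs=4 wwllss=2
ww ll S_ hits 6/64; gcd=2; 6÷2/64÷2 = 3/32

P(ww ll S_) = 3/32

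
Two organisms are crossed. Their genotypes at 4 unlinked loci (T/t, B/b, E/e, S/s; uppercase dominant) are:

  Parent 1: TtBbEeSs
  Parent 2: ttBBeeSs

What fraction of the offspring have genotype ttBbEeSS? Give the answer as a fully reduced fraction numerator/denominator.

TtBbEeSs gametes: TBES×1, TBEs×1, TBeS×1, TBes×1, TbES×1, TbEs×1, TbeS×1, Tbes×1, tBES×1, tBEs×1, tBeS×1, tBes×1, tbES×1, tbEs×1, tbeS×1, tbes×1
ttBBeeSs gametes: tBeS×8, tBes×8
TtBbEeSs×ttBBeeSs grid (16·16=256): TtBBEeSS=8 TtBBEeSs=16 TtBBEess=8 TtBBeeSS=8 TtBBeeSs=16 TtBBeess=8 TtBbEeSS=8 TtBbEeSs=16 TtBbEess=8 TtBbeeSS=8 TtBbeeSs=16 TtBbeess=8 ttBBEeSS=8 ttBBEeSs=16 ttBBEess=8 ttBBeeSS=8 ttBBeeSs=16 ttBBeess=8 ttBbEeSS=8 ttBbEeSs=16 ttBbEess=8 ttBbeeSS=8 ttBbeeSs=16 ttBbeess=8
ttBbEeSS hits 8/256; gcd=8; 8÷8/256÷8 = 1/32

P(ttBbEeSS) = 1/32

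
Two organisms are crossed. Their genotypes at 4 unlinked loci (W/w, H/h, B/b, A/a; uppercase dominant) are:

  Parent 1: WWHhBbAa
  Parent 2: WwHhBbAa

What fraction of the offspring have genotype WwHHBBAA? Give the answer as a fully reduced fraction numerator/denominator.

WWHhBbAa gametes: WHBA×2, WHBa×2, WHbA×2, WHba×2, WhBA×2, WhBa×2, WhbA×2, Whba×2
WwHhBbAa gametes: WHBA×1, WHBa×1, WHbA×1, WHba×1, WhBA×1, WhBa×1, WhbA×1, Whba×1, wHBA×1, wHBa×1, wHbA×1, wHba×1, whBA×1, whBa×1, whbA×1, whba×1
WWHhBbAa×WwHhBbAa grid (16·16=256): WWHHBBAA=2 WWHHBBAa=4 WWHHBBaa=2 WWHHBbAA=4 WWHHBbAa=8 WWHHBbaa=4 WWHHbbAA=2 WWHHbbAa=4 WWHHbbaa=2 WWHhBBAA=4 WWHhBBAa=8 WWHhBBaa=4 WWHhBbAA=8 WWHhBbAa=16 WWHhBbaa=8 WWHhbbAA=4 WWHhbbAa=8 WWHhbbaa=4 WWhhBBAA=2 WWhhBBAa=4 WWhhBBaa=2 WWhhBbAA=4 WWhhBbAa=8 WWhhBbaa=4 WWhhbbAA=2 WWhhbbAa=4 WWhhbbaa=2 WwHHBBAA=2 WwHHBBAa=4 WwHHBBaa=2 WwHHBbAA=4 WwHHBbAa=8 WwHHBbaa=4 WwHHbbAA=2 WwHHbbAa=4 WwHHbbaa=2 WwHhBBAA=4 WwHhBBAa=8 WwHhBBaa=4 WwHhBbAA=8 WwHhBbAa=16 WwHhBbaa=8 WwHhbbAA=4 WwHhbbAa=8 WwHhbbaa=4 WwhhBBAA=2 WwhhBBAa=4 WwhhBBaa=2 WwhhBbAA=4 WwhhBbAa=8 WwhhBbaa=4 WwhhbbAA=2 WwhhbbAa=4 Wwhhbbaa=2
WwHHBBAA hits 2/256; gcd=2; 2÷2/256÷2 = 1/128

P(WwHHBBAA) = 1/128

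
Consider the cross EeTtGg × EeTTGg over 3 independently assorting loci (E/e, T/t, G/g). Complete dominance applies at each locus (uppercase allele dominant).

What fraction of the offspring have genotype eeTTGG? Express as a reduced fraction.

P(eeTTGG) = 1/32

EeTtGg gametes: ETG×1, ETg×1, EtG×1, Etg×1, eTG×1, eTg×1, etG×1, etg×1
EeTTGg gametes: ETG×2, ETg×2, eTG×2, eTg×2
EeTtGg×EeTTGg grid (8·8=64): EETTGG=2 EETTGg=4 EETTgg=2 EETtGG=2 EETtGg=4 EETtgg=2 EeTTGG=4 EeTTGg=8 EeTTgg=4 EeTtGG=4 EeTtGg=8 EeTtgg=4 eeTTGG=2 eeTTGg=4 eeTTgg=2 eeTtGG=2 eeTtGg=4 eeTtgg=2
eeTTGG hits 2/64; gcd=2; 2÷2/64÷2 = 1/32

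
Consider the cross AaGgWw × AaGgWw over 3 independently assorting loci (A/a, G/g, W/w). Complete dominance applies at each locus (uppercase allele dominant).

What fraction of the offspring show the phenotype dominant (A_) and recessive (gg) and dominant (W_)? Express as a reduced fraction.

AaGgWw gametes: AGW×1, AGw×1, AgW×1, Agw×1, aGW×1, aGw×1, agW×1, agw×1
AaGgWw gametes: AGW×1, AGw×1, AgW×1, Agw×1, aGW×1, aGw×1, agW×1, agw×1
AaGgWw×AaGgWw grid (8·8=64): AAGGWW=1 AAGGWw=2 AAGGww=1 AAGgWW=2 AAGgWw=4 AAGgww=2 AAggWW=1 AAggWw=2 AAggww=1 AaGGWW=2 AaGGWw=4 AaGGww=2 AaGgWW=4 AaGgWw=8 AaGgww=4 AaggWW=2 AaggWw=4 Aaggww=2 aaGGWW=1 aaGGWw=2 aaGGww=1 aaGgWW=2 aaGgWw=4 aaGgww=2 aaggWW=1 aaggWw=2 aaggww=1
A_ gg W_ hits 9/64; gcd=1; 9÷1/64÷1 = 9/64

P(A_ gg W_) = 9/64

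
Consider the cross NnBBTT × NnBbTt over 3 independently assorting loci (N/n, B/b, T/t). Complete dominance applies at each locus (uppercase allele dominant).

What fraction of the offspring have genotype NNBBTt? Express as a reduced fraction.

P(NNBBTt) = 1/16

NnBBTT gametes: NBT×4, nBT×4
NnBbTt gametes: NBT×1, NBt×1, NbT×1, Nbt×1, nBT×1, nBt×1, nbT×1, nbt×1
NnBBTT×NnBbTt grid (8·8=64): NNBBTT=4 NNBBTt=4 NNBbTT=4 NNBbTt=4 NnBBTT=8 NnBBTt=8 NnBbTT=8 NnBbTt=8 nnBBTT=4 nnBBTt=4 nnBbTT=4 nnBbTt=4
NNBBTt hits 4/64; gcd=4; 4÷4/64÷4 = 1/16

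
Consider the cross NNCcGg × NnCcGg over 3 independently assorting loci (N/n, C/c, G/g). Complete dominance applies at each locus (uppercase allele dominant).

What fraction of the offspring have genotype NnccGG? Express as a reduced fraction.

P(NnccGG) = 1/32

NNCcGg gametes: NCG×2, NCg×2, NcG×2, Ncg×2
NnCcGg gametes: NCG×1, NCg×1, NcG×1, Ncg×1, nCG×1, nCg×1, ncG×1, ncg×1
NNCcGg×NnCcGg grid (8·8=64): NNCCGG=2 NNCCGg=4 NNCCgg=2 NNCcGG=4 NNCcGg=8 NNCcgg=4 NNccGG=2 NNccGg=4 NNccgg=2 NnCCGG=2 NnCCGg=4 NnCCgg=2 NnCcGG=4 NnCcGg=8 NnCcgg=4 NnccGG=2 NnccGg=4 Nnccgg=2
NnccGG hits 2/64; gcd=2; 2÷2/64÷2 = 1/32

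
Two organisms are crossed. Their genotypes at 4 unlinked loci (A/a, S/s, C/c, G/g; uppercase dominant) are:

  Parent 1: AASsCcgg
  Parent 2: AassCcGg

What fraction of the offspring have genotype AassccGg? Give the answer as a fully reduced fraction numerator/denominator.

P(AassccGg) = 1/32

AASsCcgg gametes: ASCg×4, AScg×4, AsCg×4, Ascg×4
AassCcGg gametes: AsCG×2, AsCg×2, AscG×2, Ascg×2, asCG×2, asCg×2, ascG×2, ascg×2
AASsCcgg×AassCcGg grid (16·16=256): AASsCCGg=8 AASsCCgg=8 AASsCcGg=16 AASsCcgg=16 AASsccGg=8 AASsccgg=8 AAssCCGg=8 AAssCCgg=8 AAssCcGg=16 AAssCcgg=16 AAssccGg=8 AAssccgg=8 AaSsCCGg=8 AaSsCCgg=8 AaSsCcGg=16 AaSsCcgg=16 AaSsccGg=8 AaSsccgg=8 AassCCGg=8 AassCCgg=8 AassCcGg=16 AassCcgg=16 AassccGg=8 Aassccgg=8
AassccGg hits 8/256; gcd=8; 8÷8/256÷8 = 1/32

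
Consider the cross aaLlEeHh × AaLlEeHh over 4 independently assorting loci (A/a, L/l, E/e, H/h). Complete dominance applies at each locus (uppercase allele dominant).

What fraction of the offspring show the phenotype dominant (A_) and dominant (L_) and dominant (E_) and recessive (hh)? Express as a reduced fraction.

P(A_ L_ E_ hh) = 9/128

aaLlEeHh gametes: aLEH×2, aLEh×2, aLeH×2, aLeh×2, alEH×2, alEh×2, aleH×2, aleh×2
AaLlEeHh gametes: ALEH×1, ALEh×1, ALeH×1, ALeh×1, AlEH×1, AlEh×1, AleH×1, Aleh×1, aLEH×1, aLEh×1, aLeH×1, aLeh×1, alEH×1, alEh×1, aleH×1, aleh×1
aaLlEeHh×AaLlEeHh grid (16·16=256): AaLLEEHH=2 AaLLEEHh=4 AaLLEEhh=2 AaLLEeHH=4 AaLLEeHh=8 AaLLEehh=4 AaLLeeHH=2 AaLLeeHh=4 AaLLeehh=2 AaLlEEHH=4 AaLlEEHh=8 AaLlEEhh=4 AaLlEeHH=8 AaLlEeHh=16 AaLlEehh=8 AaLleeHH=4 AaLleeHh=8 AaLleehh=4 AallEEHH=2 AallEEHh=4 AallEEhh=2 AallEeHH=4 AallEeHh=8 AallEehh=4 AalleeHH=2 AalleeHh=4 Aalleehh=2 aaLLEEHH=2 aaLLEEHh=4 aaLLEEhh=2 aaLLEeHH=4 aaLLEeHh=8 aaLLEehh=4 aaLLeeHH=2 aaLLeeHh=4 aaLLeehh=2 aaLlEEHH=4 aaLlEEHh=8 aaLlEEhh=4 aaLlEeHH=8 aaLlEeHh=16 aaLlEehh=8 aaLleeHH=4 aaLleeHh=8 aaLleehh=4 aallEEHH=2 aallEEHh=4 aallEEhh=2 aallEeHH=4 aallEeHh=8 aallEehh=4 aalleeHH=2 aalleeHh=4 aalleehh=2
A_ L_ E_ hh hits 18/256; gcd=2; 18÷2/256÷2 = 9/128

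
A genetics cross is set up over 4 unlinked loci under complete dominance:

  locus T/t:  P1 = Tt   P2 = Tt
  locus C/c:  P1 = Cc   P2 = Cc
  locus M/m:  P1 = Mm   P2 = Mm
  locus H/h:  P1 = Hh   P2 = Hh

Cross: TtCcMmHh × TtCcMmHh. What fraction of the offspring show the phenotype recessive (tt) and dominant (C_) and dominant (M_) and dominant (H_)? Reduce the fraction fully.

P(tt C_ M_ H_) = 27/256

TtCcMmHh gametes: TCMH×1, TCMh×1, TCmH×1, TCmh×1, TcMH×1, TcMh×1, TcmH×1, Tcmh×1, tCMH×1, tCMh×1, tCmH×1, tCmh×1, tcMH×1, tcMh×1, tcmH×1, tcmh×1
TtCcMmHh gametes: TCMH×1, TCMh×1, TCmH×1, TCmh×1, TcMH×1, TcMh×1, TcmH×1, Tcmh×1, tCMH×1, tCMh×1, tCmH×1, tCmh×1, tcMH×1, tcMh×1, tcmH×1, tcmh×1
TtCcMmHh×TtCcMmHh grid (16·16=256): TTCCMMHH=1 TTCCMMHh=2 TTCCMMhh=1 TTCCMmHH=2 TTCCMmHh=4 TTCCMmhh=2 TTCCmmHH=1 TTCCmmHh=2 TTCCmmhh=1 TTCcMMHH=2 TTCcMMHh=4 TTCcMMhh=2 TTCcMmHH=4 TTCcMmHh=8 TTCcMmhh=4 TTCcmmHH=2 TTCcmmHh=4 TTCcmmhh=2 TTccMMHH=1 TTccMMHh=2 TTccMMhh=1 TTccMmHH=2 TTccMmHh=4 TTccMmhh=2 TTccmmHH=1 TTccmmHh=2 TTccmmhh=1 TtCCMMHH=2 TtCCMMHh=4 TtCCMMhh=2 TtCCMmHH=4 TtCCMmHh=8 TtCCMmhh=4 TtCCmmHH=2 TtCCmmHh=4 TtCCmmhh=2 TtCcMMHH=4 TtCcMMHh=8 TtCcMMhh=4 TtCcMmHH=8 TtCcMmHh=16 TtCcMmhh=8 TtCcmmHH=4 TtCcmmHh=8 TtCcmmhh=4 TtccMMHH=2 TtccMMHh=4 TtccMMhh=2 TtccMmHH=4 TtccMmHh=8 TtccMmhh=4 TtccmmHH=2 TtccmmHh=4 Ttccmmhh=2 ttCCMMHH=1 ttCCMMHh=2 ttCCMMhh=1 ttCCMmHH=2 ttCCMmHh=4 ttCCMmhh=2 ttCCmmHH=1 ttCCmmHh=2 ttCCmmhh=1 ttCcMMHH=2 ttCcMMHh=4 ttCcMMhh=2 ttCcMmHH=4 ttCcMmHh=8 ttCcMmhh=4 ttCcmmHH=2 ttCcmmHh=4 ttCcmmhh=2 ttccMMHH=1 ttccMMHh=2 ttccMMhh=1 ttccMmHH=2 ttccMmHh=4 ttccMmhh=2 ttccmmHH=1 ttccmmHh=2 ttccmmhh=1
tt C_ M_ H_ hits 27/256; gcd=1; 27÷1/256÷1 = 27/256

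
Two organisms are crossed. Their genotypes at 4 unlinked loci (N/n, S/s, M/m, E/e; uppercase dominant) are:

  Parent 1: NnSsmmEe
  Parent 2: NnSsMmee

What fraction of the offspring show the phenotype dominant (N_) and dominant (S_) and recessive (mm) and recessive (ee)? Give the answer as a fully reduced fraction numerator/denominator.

P(N_ S_ mm ee) = 9/64

NnSsmmEe gametes: NSmE×2, NSme×2, NsmE×2, Nsme×2, nSmE×2, nSme×2, nsmE×2, nsme×2
NnSsMmee gametes: NSMe×2, NSme×2, NsMe×2, Nsme×2, nSMe×2, nSme×2, nsMe×2, nsme×2
NnSsmmEe×NnSsMmee grid (16·16=256): NNSSMmEe=4 NNSSMmee=4 NNSSmmEe=4 NNSSmmee=4 NNSsMmEe=8 NNSsMmee=8 NNSsmmEe=8 NNSsmmee=8 NNssMmEe=4 NNssMmee=4 NNssmmEe=4 NNssmmee=4 NnSSMmEe=8 NnSSMmee=8 NnSSmmEe=8 NnSSmmee=8 NnSsMmEe=16 NnSsMmee=16 NnSsmmEe=16 NnSsmmee=16 NnssMmEe=8 NnssMmee=8 NnssmmEe=8 Nnssmmee=8 nnSSMmEe=4 nnSSMmee=4 nnSSmmEe=4 nnSSmmee=4 nnSsMmEe=8 nnSsMmee=8 nnSsmmEe=8 nnSsmmee=8 nnssMmEe=4 nnssMmee=4 nnssmmEe=4 nnssmmee=4
N_ S_ mm ee hits 36/256; gcd=4; 36÷4/256÷4 = 9/64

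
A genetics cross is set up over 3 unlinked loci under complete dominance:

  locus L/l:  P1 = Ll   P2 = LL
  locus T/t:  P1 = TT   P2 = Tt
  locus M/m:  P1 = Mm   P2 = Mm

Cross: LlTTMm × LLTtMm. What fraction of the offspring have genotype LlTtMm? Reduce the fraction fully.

P(LlTtMm) = 1/8

LlTTMm gametes: LTM×2, LTm×2, lTM×2, lTm×2
LLTtMm gametes: LTM×2, LTm×2, LtM×2, Ltm×2
LlTTMm×LLTtMm grid (8·8=64): LLTTMM=4 LLTTMm=8 LLTTmm=4 LLTtMM=4 LLTtMm=8 LLTtmm=4 LlTTMM=4 LlTTMm=8 LlTTmm=4 LlTtMM=4 LlTtMm=8 LlTtmm=4
LlTtMm hits 8/64; gcd=8; 8÷8/64÷8 = 1/8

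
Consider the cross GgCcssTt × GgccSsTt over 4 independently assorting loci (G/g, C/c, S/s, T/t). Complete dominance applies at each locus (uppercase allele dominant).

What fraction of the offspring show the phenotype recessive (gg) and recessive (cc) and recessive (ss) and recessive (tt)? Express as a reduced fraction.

P(gg cc ss tt) = 1/64

GgCcssTt gametes: GCsT×2, GCst×2, GcsT×2, Gcst×2, gCsT×2, gCst×2, gcsT×2, gcst×2
GgccSsTt gametes: GcST×2, GcSt×2, GcsT×2, Gcst×2, gcST×2, gcSt×2, gcsT×2, gcst×2
GgCcssTt×GgccSsTt grid (16·16=256): GGCcSsTT=4 GGCcSsTt=8 GGCcSstt=4 GGCcssTT=4 GGCcssTt=8 GGCcsstt=4 GGccSsTT=4 GGccSsTt=8 GGccSstt=4 GGccssTT=4 GGccssTt=8 GGccsstt=4 GgCcSsTT=8 GgCcSsTt=16 GgCcSstt=8 GgCcssTT=8 GgCcssTt=16 GgCcsstt=8 GgccSsTT=8 GgccSsTt=16 GgccSstt=8 GgccssTT=8 GgccssTt=16 Ggccsstt=8 ggCcSsTT=4 ggCcSsTt=8 ggCcSstt=4 ggCcssTT=4 ggCcssTt=8 ggCcsstt=4 ggccSsTT=4 ggccSsTt=8 ggccSstt=4 ggccssTT=4 ggccssTt=8 ggccsstt=4
gg cc ss tt hits 4/256; gcd=4; 4÷4/256÷4 = 1/64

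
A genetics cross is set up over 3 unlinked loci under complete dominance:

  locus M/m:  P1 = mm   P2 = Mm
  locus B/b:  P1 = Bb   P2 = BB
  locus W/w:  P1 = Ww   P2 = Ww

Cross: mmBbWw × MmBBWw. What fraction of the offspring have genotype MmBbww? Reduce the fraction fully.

mmBbWw gametes: mBW×2, mBw×2, mbW×2, mbw×2
MmBBWw gametes: MBW×2, MBw×2, mBW×2, mBw×2
mmBbWw×MmBBWw grid (8·8=64): MmBBWW=4 MmBBWw=8 MmBBww=4 MmBbWW=4 MmBbWw=8 MmBbww=4 mmBBWW=4 mmBBWw=8 mmBBww=4 mmBbWW=4 mmBbWw=8 mmBbww=4
MmBbww hits 4/64; gcd=4; 4÷4/64÷4 = 1/16

P(MmBbww) = 1/16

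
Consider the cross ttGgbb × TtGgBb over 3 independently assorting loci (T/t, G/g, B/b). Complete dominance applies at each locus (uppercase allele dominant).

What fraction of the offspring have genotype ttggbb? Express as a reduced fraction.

ttGgbb gametes: tGb×4, tgb×4
TtGgBb gametes: TGB×1, TGb×1, TgB×1, Tgb×1, tGB×1, tGb×1, tgB×1, tgb×1
ttGgbb×TtGgBb grid (8·8=64): TtGGBb=4 TtGGbb=4 TtGgBb=8 TtGgbb=8 TtggBb=4 Ttggbb=4 ttGGBb=4 ttGGbb=4 ttGgBb=8 ttGgbb=8 ttggBb=4 ttggbb=4
ttggbb hits 4/64; gcd=4; 4÷4/64÷4 = 1/16

P(ttggbb) = 1/16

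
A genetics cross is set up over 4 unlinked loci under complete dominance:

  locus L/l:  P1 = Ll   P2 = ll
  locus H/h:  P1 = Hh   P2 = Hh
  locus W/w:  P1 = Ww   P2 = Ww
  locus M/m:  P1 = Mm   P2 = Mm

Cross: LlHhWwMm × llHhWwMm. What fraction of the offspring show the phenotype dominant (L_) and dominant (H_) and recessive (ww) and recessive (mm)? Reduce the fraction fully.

LlHhWwMm gametes: LHWM×1, LHWm×1, LHwM×1, LHwm×1, LhWM×1, LhWm×1, LhwM×1, Lhwm×1, lHWM×1, lHWm×1, lHwM×1, lHwm×1, lhWM×1, lhWm×1, lhwM×1, lhwm×1
llHhWwMm gametes: lHWM×2, lHWm×2, lHwM×2, lHwm×2, lhWM×2, lhWm×2, lhwM×2, lhwm×2
LlHhWwMm×llHhWwMm grid (16·16=256): LlHHWWMM=2 LlHHWWMm=4 LlHHWWmm=2 LlHHWwMM=4 LlHHWwMm=8 LlHHWwmm=4 LlHHwwMM=2 LlHHwwMm=4 LlHHwwmm=2 LlHhWWMM=4 LlHhWWMm=8 LlHhWWmm=4 LlHhWwMM=8 LlHhWwMm=16 LlHhWwmm=8 LlHhwwMM=4 LlHhwwMm=8 LlHhwwmm=4 LlhhWWMM=2 LlhhWWMm=4 LlhhWWmm=2 LlhhWwMM=4 LlhhWwMm=8 LlhhWwmm=4 LlhhwwMM=2 LlhhwwMm=4 Llhhwwmm=2 llHHWWMM=2 llHHWWMm=4 llHHWWmm=2 llHHWwMM=4 llHHWwMm=8 llHHWwmm=4 llHHwwMM=2 llHHwwMm=4 llHHwwmm=2 llHhWWMM=4 llHhWWMm=8 llHhWWmm=4 llHhWwMM=8 llHhWwMm=16 llHhWwmm=8 llHhwwMM=4 llHhwwMm=8 llHhwwmm=4 llhhWWMM=2 llhhWWMm=4 llhhWWmm=2 llhhWwMM=4 llhhWwMm=8 llhhWwmm=4 llhhwwMM=2 llhhwwMm=4 llhhwwmm=2
L_ H_ ww mm hits 6/256; gcd=2; 6÷2/256÷2 = 3/128

P(L_ H_ ww mm) = 3/128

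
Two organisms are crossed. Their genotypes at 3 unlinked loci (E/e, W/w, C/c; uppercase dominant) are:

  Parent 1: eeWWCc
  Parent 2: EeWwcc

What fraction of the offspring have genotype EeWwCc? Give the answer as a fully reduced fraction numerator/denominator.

eeWWCc gametes: eWC×4, eWc×4
EeWwcc gametes: EWc×2, Ewc×2, eWc×2, ewc×2
eeWWCc×EeWwcc grid (8·8=64): EeWWCc=8 EeWWcc=8 EeWwCc=8 EeWwcc=8 eeWWCc=8 eeWWcc=8 eeWwCc=8 eeWwcc=8
EeWwCc hits 8/64; gcd=8; 8÷8/64÷8 = 1/8

P(EeWwCc) = 1/8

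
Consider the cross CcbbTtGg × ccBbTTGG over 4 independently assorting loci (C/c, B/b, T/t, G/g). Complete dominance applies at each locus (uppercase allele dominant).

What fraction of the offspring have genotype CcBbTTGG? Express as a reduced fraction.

P(CcBbTTGG) = 1/16

CcbbTtGg gametes: CbTG×2, CbTg×2, CbtG×2, Cbtg×2, cbTG×2, cbTg×2, cbtG×2, cbtg×2
ccBbTTGG gametes: cBTG×8, cbTG×8
CcbbTtGg×ccBbTTGG grid (16·16=256): CcBbTTGG=16 CcBbTTGg=16 CcBbTtGG=16 CcBbTtGg=16 CcbbTTGG=16 CcbbTTGg=16 CcbbTtGG=16 CcbbTtGg=16 ccBbTTGG=16 ccBbTTGg=16 ccBbTtGG=16 ccBbTtGg=16 ccbbTTGG=16 ccbbTTGg=16 ccbbTtGG=16 ccbbTtGg=16
CcBbTTGG hits 16/256; gcd=16; 16÷16/256÷16 = 1/16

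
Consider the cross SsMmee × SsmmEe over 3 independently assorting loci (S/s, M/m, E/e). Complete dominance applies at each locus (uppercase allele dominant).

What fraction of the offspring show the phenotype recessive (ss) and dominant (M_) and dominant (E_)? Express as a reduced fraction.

P(ss M_ E_) = 1/16

SsMmee gametes: SMe×2, Sme×2, sMe×2, sme×2
SsmmEe gametes: SmE×2, Sme×2, smE×2, sme×2
SsMmee×SsmmEe grid (8·8=64): SSMmEe=4 SSMmee=4 SSmmEe=4 SSmmee=4 SsMmEe=8 SsMmee=8 SsmmEe=8 Ssmmee=8 ssMmEe=4 ssMmee=4 ssmmEe=4 ssmmee=4
ss M_ E_ hits 4/64; gcd=4; 4÷4/64÷4 = 1/16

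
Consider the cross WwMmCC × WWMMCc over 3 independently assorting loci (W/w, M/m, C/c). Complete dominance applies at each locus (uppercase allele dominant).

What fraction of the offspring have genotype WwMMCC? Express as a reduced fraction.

WwMmCC gametes: WMC×2, WmC×2, wMC×2, wmC×2
WWMMCc gametes: WMC×4, WMc×4
WwMmCC×WWMMCc grid (8·8=64): WWMMCC=8 WWMMCc=8 WWMmCC=8 WWMmCc=8 WwMMCC=8 WwMMCc=8 WwMmCC=8 WwMmCc=8
WwMMCC hits 8/64; gcd=8; 8÷8/64÷8 = 1/8

P(WwMMCC) = 1/8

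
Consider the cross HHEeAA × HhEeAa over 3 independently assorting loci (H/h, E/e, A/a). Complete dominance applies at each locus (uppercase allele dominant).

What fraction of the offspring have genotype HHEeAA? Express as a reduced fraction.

HHEeAA gametes: HEA×4, HeA×4
HhEeAa gametes: HEA×1, HEa×1, HeA×1, Hea×1, hEA×1, hEa×1, heA×1, hea×1
HHEeAA×HhEeAa grid (8·8=64): HHEEAA=4 HHEEAa=4 HHEeAA=8 HHEeAa=8 HHeeAA=4 HHeeAa=4 HhEEAA=4 HhEEAa=4 HhEeAA=8 HhEeAa=8 HheeAA=4 HheeAa=4
HHEeAA hits 8/64; gcd=8; 8÷8/64÷8 = 1/8

P(HHEeAA) = 1/8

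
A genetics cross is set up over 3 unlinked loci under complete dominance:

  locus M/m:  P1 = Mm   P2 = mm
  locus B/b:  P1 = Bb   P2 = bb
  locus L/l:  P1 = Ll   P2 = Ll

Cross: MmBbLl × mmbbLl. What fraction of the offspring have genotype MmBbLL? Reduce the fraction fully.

P(MmBbLL) = 1/16

MmBbLl gametes: MBL×1, MBl×1, MbL×1, Mbl×1, mBL×1, mBl×1, mbL×1, mbl×1
mmbbLl gametes: mbL×4, mbl×4
MmBbLl×mmbbLl grid (8·8=64): MmBbLL=4 MmBbLl=8 MmBbll=4 MmbbLL=4 MmbbLl=8 Mmbbll=4 mmBbLL=4 mmBbLl=8 mmBbll=4 mmbbLL=4 mmbbLl=8 mmbbll=4
MmBbLL hits 4/64; gcd=4; 4÷4/64÷4 = 1/16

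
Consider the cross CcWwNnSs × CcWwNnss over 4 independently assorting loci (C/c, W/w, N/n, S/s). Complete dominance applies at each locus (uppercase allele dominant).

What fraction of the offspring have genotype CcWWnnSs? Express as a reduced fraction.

P(CcWWnnSs) = 1/64

CcWwNnSs gametes: CWNS×1, CWNs×1, CWnS×1, CWns×1, CwNS×1, CwNs×1, CwnS×1, Cwns×1, cWNS×1, cWNs×1, cWnS×1, cWns×1, cwNS×1, cwNs×1, cwnS×1, cwns×1
CcWwNnss gametes: CWNs×2, CWns×2, CwNs×2, Cwns×2, cWNs×2, cWns×2, cwNs×2, cwns×2
CcWwNnSs×CcWwNnss grid (16·16=256): CCWWNNSs=2 CCWWNNss=2 CCWWNnSs=4 CCWWNnss=4 CCWWnnSs=2 CCWWnnss=2 CCWwNNSs=4 CCWwNNss=4 CCWwNnSs=8 CCWwNnss=8 CCWwnnSs=4 CCWwnnss=4 CCwwNNSs=2 CCwwNNss=2 CCwwNnSs=4 CCwwNnss=4 CCwwnnSs=2 CCwwnnss=2 CcWWNNSs=4 CcWWNNss=4 CcWWNnSs=8 CcWWNnss=8 CcWWnnSs=4 CcWWnnss=4 CcWwNNSs=8 CcWwNNss=8 CcWwNnSs=16 CcWwNnss=16 CcWwnnSs=8 CcWwnnss=8 CcwwNNSs=4 CcwwNNss=4 CcwwNnSs=8 CcwwNnss=8 CcwwnnSs=4 Ccwwnnss=4 ccWWNNSs=2 ccWWNNss=2 ccWWNnSs=4 ccWWNnss=4 ccWWnnSs=2 ccWWnnss=2 ccWwNNSs=4 ccWwNNss=4 ccWwNnSs=8 ccWwNnss=8 ccWwnnSs=4 ccWwnnss=4 ccwwNNSs=2 ccwwNNss=2 ccwwNnSs=4 ccwwNnss=4 ccwwnnSs=2 ccwwnnss=2
CcWWnnSs hits 4/256; gcd=4; 4÷4/256÷4 = 1/64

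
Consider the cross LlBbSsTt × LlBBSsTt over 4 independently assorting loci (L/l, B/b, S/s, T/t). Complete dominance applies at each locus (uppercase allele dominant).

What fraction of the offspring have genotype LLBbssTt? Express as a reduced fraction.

P(LLBbssTt) = 1/64

LlBbSsTt gametes: LBST×1, LBSt×1, LBsT×1, LBst×1, LbST×1, LbSt×1, LbsT×1, Lbst×1, lBST×1, lBSt×1, lBsT×1, lBst×1, lbST×1, lbSt×1, lbsT×1, lbst×1
LlBBSsTt gametes: LBST×2, LBSt×2, LBsT×2, LBst×2, lBST×2, lBSt×2, lBsT×2, lBst×2
LlBbSsTt×LlBBSsTt grid (16·16=256): LLBBSSTT=2 LLBBSSTt=4 LLBBSStt=2 LLBBSsTT=4 LLBBSsTt=8 LLBBSstt=4 LLBBssTT=2 LLBBssTt=4 LLBBsstt=2 LLBbSSTT=2 LLBbSSTt=4 LLBbSStt=2 LLBbSsTT=4 LLBbSsTt=8 LLBbSstt=4 LLBbssTT=2 LLBbssTt=4 LLBbsstt=2 LlBBSSTT=4 LlBBSSTt=8 LlBBSStt=4 LlBBSsTT=8 LlBBSsTt=16 LlBBSstt=8 LlBBssTT=4 LlBBssTt=8 LlBBsstt=4 LlBbSSTT=4 LlBbSSTt=8 LlBbSStt=4 LlBbSsTT=8 LlBbSsTt=16 LlBbSstt=8 LlBbssTT=4 LlBbssTt=8 LlBbsstt=4 llBBSSTT=2 llBBSSTt=4 llBBSStt=2 llBBSsTT=4 llBBSsTt=8 llBBSstt=4 llBBssTT=2 llBBssTt=4 llBBsstt=2 llBbSSTT=2 llBbSSTt=4 llBbSStt=2 llBbSsTT=4 llBbSsTt=8 llBbSstt=4 llBbssTT=2 llBbssTt=4 llBbsstt=2
LLBbssTt hits 4/256; gcd=4; 4÷4/256÷4 = 1/64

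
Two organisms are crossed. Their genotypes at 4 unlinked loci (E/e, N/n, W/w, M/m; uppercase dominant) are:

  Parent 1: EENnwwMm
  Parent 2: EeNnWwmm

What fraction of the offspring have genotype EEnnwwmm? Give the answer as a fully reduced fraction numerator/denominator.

P(EEnnwwmm) = 1/32

EENnwwMm gametes: ENwM×4, ENwm×4, EnwM×4, Enwm×4
EeNnWwmm gametes: ENWm×2, ENwm×2, EnWm×2, Enwm×2, eNWm×2, eNwm×2, enWm×2, enwm×2
EENnwwMm×EeNnWwmm grid (16·16=256): EENNWwMm=8 EENNWwmm=8 EENNwwMm=8 EENNwwmm=8 EENnWwMm=16 EENnWwmm=16 EENnwwMm=16 EENnwwmm=16 EEnnWwMm=8 EEnnWwmm=8 EEnnwwMm=8 EEnnwwmm=8 EeNNWwMm=8 EeNNWwmm=8 EeNNwwMm=8 EeNNwwmm=8 EeNnWwMm=16 EeNnWwmm=16 EeNnwwMm=16 EeNnwwmm=16 EennWwMm=8 EennWwmm=8 EennwwMm=8 Eennwwmm=8
EEnnwwmm hits 8/256; gcd=8; 8÷8/256÷8 = 1/32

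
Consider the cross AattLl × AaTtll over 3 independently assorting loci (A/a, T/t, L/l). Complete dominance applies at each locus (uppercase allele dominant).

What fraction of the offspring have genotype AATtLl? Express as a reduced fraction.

P(AATtLl) = 1/16

AattLl gametes: AtL×2, Atl×2, atL×2, atl×2
AaTtll gametes: ATl×2, Atl×2, aTl×2, atl×2
AattLl×AaTtll grid (8·8=64): AATtLl=4 AATtll=4 AAttLl=4 AAttll=4 AaTtLl=8 AaTtll=8 AattLl=8 Aattll=8 aaTtLl=4 aaTtll=4 aattLl=4 aattll=4
AATtLl hits 4/64; gcd=4; 4÷4/64÷4 = 1/16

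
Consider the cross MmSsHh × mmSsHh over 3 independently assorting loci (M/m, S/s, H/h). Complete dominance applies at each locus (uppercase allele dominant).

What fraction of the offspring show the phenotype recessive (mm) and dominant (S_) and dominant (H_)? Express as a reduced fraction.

P(mm S_ H_) = 9/32

MmSsHh gametes: MSH×1, MSh×1, MsH×1, Msh×1, mSH×1, mSh×1, msH×1, msh×1
mmSsHh gametes: mSH×2, mSh×2, msH×2, msh×2
MmSsHh×mmSsHh grid (8·8=64): MmSSHH=2 MmSSHh=4 MmSShh=2 MmSsHH=4 MmSsHh=8 MmSshh=4 MmssHH=2 MmssHh=4 Mmsshh=2 mmSSHH=2 mmSSHh=4 mmSShh=2 mmSsHH=4 mmSsHh=8 mmSshh=4 mmssHH=2 mmssHh=4 mmsshh=2
mm S_ H_ hits 18/64; gcd=2; 18÷2/64÷2 = 9/32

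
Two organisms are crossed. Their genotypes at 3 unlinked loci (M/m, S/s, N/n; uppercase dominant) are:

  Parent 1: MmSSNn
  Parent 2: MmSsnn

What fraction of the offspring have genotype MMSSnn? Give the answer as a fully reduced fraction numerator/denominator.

P(MMSSnn) = 1/16

MmSSNn gametes: MSN×2, MSn×2, mSN×2, mSn×2
MmSsnn gametes: MSn×2, Msn×2, mSn×2, msn×2
MmSSNn×MmSsnn grid (8·8=64): MMSSNn=4 MMSSnn=4 MMSsNn=4 MMSsnn=4 MmSSNn=8 MmSSnn=8 MmSsNn=8 MmSsnn=8 mmSSNn=4 mmSSnn=4 mmSsNn=4 mmSsnn=4
MMSSnn hits 4/64; gcd=4; 4÷4/64÷4 = 1/16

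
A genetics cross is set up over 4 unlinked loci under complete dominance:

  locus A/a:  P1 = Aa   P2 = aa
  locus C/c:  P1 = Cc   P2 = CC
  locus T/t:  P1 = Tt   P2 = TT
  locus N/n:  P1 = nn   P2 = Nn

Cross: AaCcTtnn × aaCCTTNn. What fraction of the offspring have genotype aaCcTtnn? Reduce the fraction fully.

P(aaCcTtnn) = 1/16

AaCcTtnn gametes: ACTn×2, ACtn×2, AcTn×2, Actn×2, aCTn×2, aCtn×2, acTn×2, actn×2
aaCCTTNn gametes: aCTN×8, aCTn×8
AaCcTtnn×aaCCTTNn grid (16·16=256): AaCCTTNn=16 AaCCTTnn=16 AaCCTtNn=16 AaCCTtnn=16 AaCcTTNn=16 AaCcTTnn=16 AaCcTtNn=16 AaCcTtnn=16 aaCCTTNn=16 aaCCTTnn=16 aaCCTtNn=16 aaCCTtnn=16 aaCcTTNn=16 aaCcTTnn=16 aaCcTtNn=16 aaCcTtnn=16
aaCcTtnn hits 16/256; gcd=16; 16÷16/256÷16 = 1/16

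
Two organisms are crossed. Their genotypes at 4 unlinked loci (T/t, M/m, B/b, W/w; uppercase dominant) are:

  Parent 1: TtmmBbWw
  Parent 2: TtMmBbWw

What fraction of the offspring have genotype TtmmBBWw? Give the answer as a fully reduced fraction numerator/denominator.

TtmmBbWw gametes: TmBW×2, TmBw×2, TmbW×2, Tmbw×2, tmBW×2, tmBw×2, tmbW×2, tmbw×2
TtMmBbWw gametes: TMBW×1, TMBw×1, TMbW×1, TMbw×1, TmBW×1, TmBw×1, TmbW×1, Tmbw×1, tMBW×1, tMBw×1, tMbW×1, tMbw×1, tmBW×1, tmBw×1, tmbW×1, tmbw×1
TtmmBbWw×TtMmBbWw grid (16·16=256): TTMmBBWW=2 TTMmBBWw=4 TTMmBBww=2 TTMmBbWW=4 TTMmBbWw=8 TTMmBbww=4 TTMmbbWW=2 TTMmbbWw=4 TTMmbbww=2 TTmmBBWW=2 TTmmBBWw=4 TTmmBBww=2 TTmmBbWW=4 TTmmBbWw=8 TTmmBbww=4 TTmmbbWW=2 TTmmbbWw=4 TTmmbbww=2 TtMmBBWW=4 TtMmBBWw=8 TtMmBBww=4 TtMmBbWW=8 TtMmBbWw=16 TtMmBbww=8 TtMmbbWW=4 TtMmbbWw=8 TtMmbbww=4 TtmmBBWW=4 TtmmBBWw=8 TtmmBBww=4 TtmmBbWW=8 TtmmBbWw=16 TtmmBbww=8 TtmmbbWW=4 TtmmbbWw=8 Ttmmbbww=4 ttMmBBWW=2 ttMmBBWw=4 ttMmBBww=2 ttMmBbWW=4 ttMmBbWw=8 ttMmBbww=4 ttMmbbWW=2 ttMmbbWw=4 ttMmbbww=2 ttmmBBWW=2 ttmmBBWw=4 ttmmBBww=2 ttmmBbWW=4 ttmmBbWw=8 ttmmBbww=4 ttmmbbWW=2 ttmmbbWw=4 ttmmbbww=2
TtmmBBWw hits 8/256; gcd=8; 8÷8/256÷8 = 1/32

P(TtmmBBWw) = 1/32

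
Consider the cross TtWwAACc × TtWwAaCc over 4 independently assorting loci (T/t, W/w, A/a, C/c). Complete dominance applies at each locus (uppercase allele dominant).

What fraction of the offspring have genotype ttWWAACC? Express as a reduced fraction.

TtWwAACc gametes: TWAC×2, TWAc×2, TwAC×2, TwAc×2, tWAC×2, tWAc×2, twAC×2, twAc×2
TtWwAaCc gametes: TWAC×1, TWAc×1, TWaC×1, TWac×1, TwAC×1, TwAc×1, TwaC×1, Twac×1, tWAC×1, tWAc×1, tWaC×1, tWac×1, twAC×1, twAc×1, twaC×1, twac×1
TtWwAACc×TtWwAaCc grid (16·16=256): TTWWAACC=2 TTWWAACc=4 TTWWAAcc=2 TTWWAaCC=2 TTWWAaCc=4 TTWWAacc=2 TTWwAACC=4 TTWwAACc=8 TTWwAAcc=4 TTWwAaCC=4 TTWwAaCc=8 TTWwAacc=4 TTwwAACC=2 TTwwAACc=4 TTwwAAcc=2 TTwwAaCC=2 TTwwAaCc=4 TTwwAacc=2 TtWWAACC=4 TtWWAACc=8 TtWWAAcc=4 TtWWAaCC=4 TtWWAaCc=8 TtWWAacc=4 TtWwAACC=8 TtWwAACc=16 TtWwAAcc=8 TtWwAaCC=8 TtWwAaCc=16 TtWwAacc=8 TtwwAACC=4 TtwwAACc=8 TtwwAAcc=4 TtwwAaCC=4 TtwwAaCc=8 TtwwAacc=4 ttWWAACC=2 ttWWAACc=4 ttWWAAcc=2 ttWWAaCC=2 ttWWAaCc=4 ttWWAacc=2 ttWwAACC=4 ttWwAACc=8 ttWwAAcc=4 ttWwAaCC=4 ttWwAaCc=8 ttWwAacc=4 ttwwAACC=2 ttwwAACc=4 ttwwAAcc=2 ttwwAaCC=2 ttwwAaCc=4 ttwwAacc=2
ttWWAACC hits 2/256; gcd=2; 2÷2/256÷2 = 1/128

P(ttWWAACC) = 1/128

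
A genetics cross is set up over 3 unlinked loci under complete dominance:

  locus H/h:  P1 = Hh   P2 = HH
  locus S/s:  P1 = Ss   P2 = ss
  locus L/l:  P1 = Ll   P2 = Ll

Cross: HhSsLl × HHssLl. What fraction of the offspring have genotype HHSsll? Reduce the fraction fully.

HhSsLl gametes: HSL×1, HSl×1, HsL×1, Hsl×1, hSL×1, hSl×1, hsL×1, hsl×1
HHssLl gametes: HsL×4, Hsl×4
HhSsLl×HHssLl grid (8·8=64): HHSsLL=4 HHSsLl=8 HHSsll=4 HHssLL=4 HHssLl=8 HHssll=4 HhSsLL=4 HhSsLl=8 HhSsll=4 HhssLL=4 HhssLl=8 Hhssll=4
HHSsll hits 4/64; gcd=4; 4÷4/64÷4 = 1/16

P(HHSsll) = 1/16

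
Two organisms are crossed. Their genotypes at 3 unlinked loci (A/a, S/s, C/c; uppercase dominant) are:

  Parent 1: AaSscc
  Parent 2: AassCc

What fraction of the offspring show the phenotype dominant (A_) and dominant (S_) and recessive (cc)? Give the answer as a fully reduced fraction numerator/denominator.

P(A_ S_ cc) = 3/16

AaSscc gametes: ASc×2, Asc×2, aSc×2, asc×2
AassCc gametes: AsC×2, Asc×2, asC×2, asc×2
AaSscc×AassCc grid (8·8=64): AASsCc=4 AASscc=4 AAssCc=4 AAsscc=4 AaSsCc=8 AaSscc=8 AassCc=8 Aasscc=8 aaSsCc=4 aaSscc=4 aassCc=4 aasscc=4
A_ S_ cc hits 12/64; gcd=4; 12÷4/64÷4 = 3/16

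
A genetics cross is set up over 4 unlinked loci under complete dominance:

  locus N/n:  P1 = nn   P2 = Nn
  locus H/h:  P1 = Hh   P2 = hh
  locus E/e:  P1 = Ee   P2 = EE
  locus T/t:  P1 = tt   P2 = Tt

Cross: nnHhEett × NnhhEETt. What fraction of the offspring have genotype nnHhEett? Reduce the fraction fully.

P(nnHhEett) = 1/16

nnHhEett gametes: nHEt×4, nHet×4, nhEt×4, nhet×4
NnhhEETt gametes: NhET×4, NhEt×4, nhET×4, nhEt×4
nnHhEett×NnhhEETt grid (16·16=256): NnHhEETt=16 NnHhEEtt=16 NnHhEeTt=16 NnHhEett=16 NnhhEETt=16 NnhhEEtt=16 NnhhEeTt=16 NnhhEett=16 nnHhEETt=16 nnHhEEtt=16 nnHhEeTt=16 nnHhEett=16 nnhhEETt=16 nnhhEEtt=16 nnhhEeTt=16 nnhhEett=16
nnHhEett hits 16/256; gcd=16; 16÷16/256÷16 = 1/16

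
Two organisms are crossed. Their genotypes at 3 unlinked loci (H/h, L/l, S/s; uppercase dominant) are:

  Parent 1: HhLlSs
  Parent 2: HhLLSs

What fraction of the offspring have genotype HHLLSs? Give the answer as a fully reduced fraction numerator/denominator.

HhLlSs gametes: HLS×1, HLs×1, HlS×1, Hls×1, hLS×1, hLs×1, hlS×1, hls×1
HhLLSs gametes: HLS×2, HLs×2, hLS×2, hLs×2
HhLlSs×HhLLSs grid (8·8=64): HHLLSS=2 HHLLSs=4 HHLLss=2 HHLlSS=2 HHLlSs=4 HHLlss=2 HhLLSS=4 HhLLSs=8 HhLLss=4 HhLlSS=4 HhLlSs=8 HhLlss=4 hhLLSS=2 hhLLSs=4 hhLLss=2 hhLlSS=2 hhLlSs=4 hhLlss=2
HHLLSs hits 4/64; gcd=4; 4÷4/64÷4 = 1/16

P(HHLLSs) = 1/16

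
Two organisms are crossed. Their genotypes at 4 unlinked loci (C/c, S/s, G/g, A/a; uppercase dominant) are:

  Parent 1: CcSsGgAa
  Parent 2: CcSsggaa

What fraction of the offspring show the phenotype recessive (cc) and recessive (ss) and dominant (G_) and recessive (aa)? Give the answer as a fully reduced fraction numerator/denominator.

CcSsGgAa gametes: CSGA×1, CSGa×1, CSgA×1, CSga×1, CsGA×1, CsGa×1, CsgA×1, Csga×1, cSGA×1, cSGa×1, cSgA×1, cSga×1, csGA×1, csGa×1, csgA×1, csga×1
CcSsggaa gametes: CSga×4, Csga×4, cSga×4, csga×4
CcSsGgAa×CcSsggaa grid (16·16=256): CCSSGgAa=4 CCSSGgaa=4 CCSSggAa=4 CCSSggaa=4 CCSsGgAa=8 CCSsGgaa=8 CCSsggAa=8 CCSsggaa=8 CCssGgAa=4 CCssGgaa=4 CCssggAa=4 CCssggaa=4 CcSSGgAa=8 CcSSGgaa=8 CcSSggAa=8 CcSSggaa=8 CcSsGgAa=16 CcSsGgaa=16 CcSsggAa=16 CcSsggaa=16 CcssGgAa=8 CcssGgaa=8 CcssggAa=8 Ccssggaa=8 ccSSGgAa=4 ccSSGgaa=4 ccSSggAa=4 ccSSggaa=4 ccSsGgAa=8 ccSsGgaa=8 ccSsggAa=8 ccSsggaa=8 ccssGgAa=4 ccssGgaa=4 ccssggAa=4 ccssggaa=4
cc ss G_ aa hits 4/256; gcd=4; 4÷4/256÷4 = 1/64

P(cc ss G_ aa) = 1/64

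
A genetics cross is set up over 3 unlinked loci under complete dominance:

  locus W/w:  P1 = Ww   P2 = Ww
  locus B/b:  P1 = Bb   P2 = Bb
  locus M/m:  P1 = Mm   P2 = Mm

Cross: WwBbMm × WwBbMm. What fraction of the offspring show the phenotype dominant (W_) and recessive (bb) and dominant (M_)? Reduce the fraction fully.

WwBbMm gametes: WBM×1, WBm×1, WbM×1, Wbm×1, wBM×1, wBm×1, wbM×1, wbm×1
WwBbMm gametes: WBM×1, WBm×1, WbM×1, Wbm×1, wBM×1, wBm×1, wbM×1, wbm×1
WwBbMm×WwBbMm grid (8·8=64): WWBBMM=1 WWBBMm=2 WWBBmm=1 WWBbMM=2 WWBbMm=4 WWBbmm=2 WWbbMM=1 WWbbMm=2 WWbbmm=1 WwBBMM=2 WwBBMm=4 WwBBmm=2 WwBbMM=4 WwBbMm=8 WwBbmm=4 WwbbMM=2 WwbbMm=4 Wwbbmm=2 wwBBMM=1 wwBBMm=2 wwBBmm=1 wwBbMM=2 wwBbMm=4 wwBbmm=2 wwbbMM=1 wwbbMm=2 wwbbmm=1
W_ bb M_ hits 9/64; gcd=1; 9÷1/64÷1 = 9/64

P(W_ bb M_) = 9/64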